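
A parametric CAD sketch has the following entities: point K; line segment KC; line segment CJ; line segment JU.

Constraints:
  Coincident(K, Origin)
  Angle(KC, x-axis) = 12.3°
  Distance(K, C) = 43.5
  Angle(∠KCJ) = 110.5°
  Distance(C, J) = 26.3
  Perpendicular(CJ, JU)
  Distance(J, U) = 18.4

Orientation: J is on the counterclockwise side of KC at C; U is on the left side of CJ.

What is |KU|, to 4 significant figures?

47.16

K is at the origin; KC runs at 12.3° with length 43.5, so C = 43.5·(cos 12.3°, sin 12.3°) = (42.50, 9.267). ∠KCJ = 110.5°, so CJ runs at 12.3° + (180° − 110.5°) = 81.80° from the x-axis; with |CJ| = 26.3, J = C + 26.3·(cos 81.80°, sin 81.80°) = (46.25, 35.30). CJ ⟂ JU; with |JU| = 18.4 on the left of CJ, U = J + 18.4·(-0.9898, 0.1426) = (28.04, 37.92). Then |KU| = |U − K| = 47.16.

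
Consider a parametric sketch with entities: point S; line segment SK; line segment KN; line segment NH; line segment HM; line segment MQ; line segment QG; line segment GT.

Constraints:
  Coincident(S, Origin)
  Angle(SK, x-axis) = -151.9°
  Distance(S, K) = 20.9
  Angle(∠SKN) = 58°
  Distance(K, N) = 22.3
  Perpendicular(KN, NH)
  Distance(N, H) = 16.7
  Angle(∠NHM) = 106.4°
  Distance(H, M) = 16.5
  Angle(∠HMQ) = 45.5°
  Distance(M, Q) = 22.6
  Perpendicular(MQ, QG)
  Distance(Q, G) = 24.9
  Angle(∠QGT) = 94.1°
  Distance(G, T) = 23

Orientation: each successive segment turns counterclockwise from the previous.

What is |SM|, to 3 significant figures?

5.87

KN ⟂ NH, so NH runs at 60.1°; with |NH| = 16.7, H = (9.22, -6.48). ∠NHM = 106.4° gives HM at 134° from the x-axis; with |HM| = 16.5, M = (-2.18, 5.45). Then |SM| = |M − S| = 5.87.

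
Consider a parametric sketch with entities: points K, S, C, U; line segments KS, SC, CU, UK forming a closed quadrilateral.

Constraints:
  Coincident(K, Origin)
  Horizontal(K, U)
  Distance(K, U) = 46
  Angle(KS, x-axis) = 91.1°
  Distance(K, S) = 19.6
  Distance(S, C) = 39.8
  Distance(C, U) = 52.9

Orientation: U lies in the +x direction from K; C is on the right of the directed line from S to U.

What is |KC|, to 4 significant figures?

20.33

Checks: K = (0.00, 0.00) ✓; |SC| = 39.80 ✓; |CU| = 52.90 ✓.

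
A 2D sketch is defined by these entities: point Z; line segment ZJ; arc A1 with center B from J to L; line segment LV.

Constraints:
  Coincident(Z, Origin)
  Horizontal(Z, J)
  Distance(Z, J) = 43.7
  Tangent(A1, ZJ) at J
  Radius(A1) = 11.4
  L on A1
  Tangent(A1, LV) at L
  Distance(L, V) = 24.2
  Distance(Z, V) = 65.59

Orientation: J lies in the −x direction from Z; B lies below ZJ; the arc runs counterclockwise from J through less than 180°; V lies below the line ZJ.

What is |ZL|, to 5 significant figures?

56.269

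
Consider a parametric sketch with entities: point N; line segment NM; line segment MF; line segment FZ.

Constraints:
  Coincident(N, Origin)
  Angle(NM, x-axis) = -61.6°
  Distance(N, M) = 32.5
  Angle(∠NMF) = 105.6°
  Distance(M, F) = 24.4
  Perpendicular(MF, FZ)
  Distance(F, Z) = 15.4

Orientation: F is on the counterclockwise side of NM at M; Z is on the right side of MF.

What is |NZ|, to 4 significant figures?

57.27

N is at the origin; NM runs at -61.6° with length 32.5, so M = 32.5·(cos -61.6°, sin -61.6°) = (15.46, -28.59). ∠NMF = 105.6°, so MF runs at -61.6° + (180° − 105.6°) = 12.80° from the x-axis; with |MF| = 24.4, F = M + 24.4·(cos 12.80°, sin 12.80°) = (39.25, -23.18). The perpendicularity gives FZ at right angles to MF; with |FZ| = 15.4 on the right of MF, Z = F + 15.4·(0.2215, -0.9751) = (42.66, -38.20). Then |NZ| = |Z − N| = 57.27.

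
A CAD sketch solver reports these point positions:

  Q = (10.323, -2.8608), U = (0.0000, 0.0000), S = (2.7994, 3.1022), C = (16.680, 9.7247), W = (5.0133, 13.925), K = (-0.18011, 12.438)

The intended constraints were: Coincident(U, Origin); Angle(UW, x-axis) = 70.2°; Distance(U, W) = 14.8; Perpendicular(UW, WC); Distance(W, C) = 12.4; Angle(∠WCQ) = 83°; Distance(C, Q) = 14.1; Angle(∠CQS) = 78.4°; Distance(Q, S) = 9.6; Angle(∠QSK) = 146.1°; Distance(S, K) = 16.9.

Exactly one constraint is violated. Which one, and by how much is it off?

Distance(S, K) = 16.9 — off by 7.10.

U = (0.00, 0.00) ✓; UW at 70.20° ✓; |UW| = 14.80 ✓; ∠(UW, WC) = 90.00° ✓; |WC| = 12.40 ✓; ∠WCQ = 83.00° ✓; |CQ| = 14.10 ✓; ∠CQS = 78.40° ✓; |QS| = 9.600 ✓; ∠QSK = 146.1° ✓; |SK| = 9.800 ✗.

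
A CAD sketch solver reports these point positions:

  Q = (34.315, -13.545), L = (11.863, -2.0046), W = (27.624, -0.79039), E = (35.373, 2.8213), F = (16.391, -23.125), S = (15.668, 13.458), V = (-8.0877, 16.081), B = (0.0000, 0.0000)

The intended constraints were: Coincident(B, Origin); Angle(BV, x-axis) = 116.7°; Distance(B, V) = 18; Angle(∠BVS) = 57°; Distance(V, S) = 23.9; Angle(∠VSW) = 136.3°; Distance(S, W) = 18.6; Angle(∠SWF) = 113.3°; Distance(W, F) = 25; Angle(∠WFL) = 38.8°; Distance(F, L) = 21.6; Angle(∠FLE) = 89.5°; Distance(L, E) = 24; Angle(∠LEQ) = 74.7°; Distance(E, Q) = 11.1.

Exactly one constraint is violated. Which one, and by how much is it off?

Distance(E, Q) = 11.1 — off by 5.30.

B = (0.00, 0.00) ✓; BV at 116.7° ✓; |BV| = 18.00 ✓; ∠BVS = 57.00° ✓; |VS| = 23.90 ✓; ∠VSW = 136.3° ✓; |SW| = 18.60 ✓; ∠SWF = 113.3° ✓; |WF| = 25.00 ✓; ∠WFL = 38.80° ✓; |FL| = 21.60 ✓; ∠FLE = 89.50° ✓; |LE| = 24.00 ✓; ∠LEQ = 74.70° ✓; |EQ| = 16.40 ✗.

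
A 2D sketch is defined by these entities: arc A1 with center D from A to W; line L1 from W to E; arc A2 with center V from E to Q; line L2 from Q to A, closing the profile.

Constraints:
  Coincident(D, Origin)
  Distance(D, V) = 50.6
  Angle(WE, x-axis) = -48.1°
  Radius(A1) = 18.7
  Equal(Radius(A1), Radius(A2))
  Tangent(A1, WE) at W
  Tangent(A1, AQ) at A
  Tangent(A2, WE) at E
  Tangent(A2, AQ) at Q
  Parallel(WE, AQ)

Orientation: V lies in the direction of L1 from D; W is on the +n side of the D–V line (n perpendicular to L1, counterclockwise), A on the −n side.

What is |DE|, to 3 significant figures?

53.9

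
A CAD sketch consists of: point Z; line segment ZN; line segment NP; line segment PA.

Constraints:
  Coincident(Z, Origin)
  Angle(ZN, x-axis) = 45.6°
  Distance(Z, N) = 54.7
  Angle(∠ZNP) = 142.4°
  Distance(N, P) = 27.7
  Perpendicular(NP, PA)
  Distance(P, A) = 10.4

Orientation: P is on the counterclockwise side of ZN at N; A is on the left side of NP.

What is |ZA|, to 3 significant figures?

74.7

Z is at the origin; ZN runs at 45.6° with length 54.7, so N = 54.7·(cos 45.6°, sin 45.6°) = (38.3, 39.1). ∠ZNP = 142.4°, so NP runs at 45.6° + (180° − 142.4°) = 83.2° from the x-axis; with |NP| = 27.7, P = N + 27.7·(cos 83.2°, sin 83.2°) = (41.6, 66.6). The perpendicularity gives PA at right angles to NP; with |PA| = 10.4 on the left of NP, A = P + 10.4·(-0.993, 0.118) = (31.2, 67.8). Then |ZA| = |A − Z| = 74.7.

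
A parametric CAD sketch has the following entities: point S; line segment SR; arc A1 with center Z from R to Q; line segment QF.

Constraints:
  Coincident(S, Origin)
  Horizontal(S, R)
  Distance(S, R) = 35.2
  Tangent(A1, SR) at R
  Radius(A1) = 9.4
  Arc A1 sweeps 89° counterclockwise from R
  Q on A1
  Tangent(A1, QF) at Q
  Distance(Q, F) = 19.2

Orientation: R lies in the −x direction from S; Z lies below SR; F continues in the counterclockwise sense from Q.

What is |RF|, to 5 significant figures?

30.053

On A1, R sits at bearing 90° from Z; an 89° counterclockwise sweep puts Q at bearing 179°, so Q = Z + 9.4·(cos 179°, sin 179°) = (-44.599, -9.2359). Tangency of A1 to QF means the radius ZQ is perpendicular to QF, so QF runs along (−sin 179°, cos 179°); with |QF| = 19.2, F = (-44.934, -28.433). Then |RF| = |F − R| = 30.053.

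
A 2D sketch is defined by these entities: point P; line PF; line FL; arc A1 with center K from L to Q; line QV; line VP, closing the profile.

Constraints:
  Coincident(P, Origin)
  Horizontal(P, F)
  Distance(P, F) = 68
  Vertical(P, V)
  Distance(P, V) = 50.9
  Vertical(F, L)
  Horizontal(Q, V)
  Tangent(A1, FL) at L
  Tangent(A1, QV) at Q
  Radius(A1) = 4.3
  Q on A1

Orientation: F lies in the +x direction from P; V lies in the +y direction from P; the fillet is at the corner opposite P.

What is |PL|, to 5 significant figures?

82.435

The virtual corner opposite P is at (68.000, 50.900). Tangency of A1 to FL means the radius KL is perpendicular to FL and the tangent condition forces KQ to be normal to QV, with radius 4.3, so the center K sits 4.3 in from both sides at K = (63.700, 46.600). That places the tangent points at L = (68.000, 46.600) on FL and Q = (63.700, 50.900) on QV. Then |PL| = |L − P| = 82.435.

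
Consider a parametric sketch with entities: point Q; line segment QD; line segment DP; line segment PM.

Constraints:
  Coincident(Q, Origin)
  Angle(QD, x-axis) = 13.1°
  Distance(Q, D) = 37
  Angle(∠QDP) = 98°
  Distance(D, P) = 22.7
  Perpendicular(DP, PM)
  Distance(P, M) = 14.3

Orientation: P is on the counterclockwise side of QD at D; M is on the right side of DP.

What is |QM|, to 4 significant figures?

58.06

∠QDP = 98.0°, so DP runs at 13.1° + (180° − 98.0°) = 95.10° from the x-axis; with |DP| = 22.7, P = D + 22.7·(cos 95.10°, sin 95.10°) = (34.02, 31.00). The perpendicularity gives PM at right angles to DP; with |PM| = 14.3 on the right of DP, M = P + 14.3·(0.9960, 0.08889) = (48.26, 32.27). Then |QM| = |M − Q| = 58.06.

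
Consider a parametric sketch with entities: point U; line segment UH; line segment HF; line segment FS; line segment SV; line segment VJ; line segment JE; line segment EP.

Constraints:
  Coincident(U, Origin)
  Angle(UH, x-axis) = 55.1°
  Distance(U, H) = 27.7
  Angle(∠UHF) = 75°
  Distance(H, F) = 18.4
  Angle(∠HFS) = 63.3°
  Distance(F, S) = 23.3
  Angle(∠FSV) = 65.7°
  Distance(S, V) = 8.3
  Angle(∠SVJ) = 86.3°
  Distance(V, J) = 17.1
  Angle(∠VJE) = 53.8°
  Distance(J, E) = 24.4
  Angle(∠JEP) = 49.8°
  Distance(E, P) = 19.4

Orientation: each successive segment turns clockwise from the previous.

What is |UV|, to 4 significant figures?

13.17

∠HFS = 63.3° gives FS at -166.6° from the x-axis; with |FS| = 23.3, S = (5.035, 3.244). ∠FSV = 65.7° gives SV at 79.10° from the x-axis; with |SV| = 8.3, V = (6.604, 11.39). Then |UV| = |V − U| = 13.17.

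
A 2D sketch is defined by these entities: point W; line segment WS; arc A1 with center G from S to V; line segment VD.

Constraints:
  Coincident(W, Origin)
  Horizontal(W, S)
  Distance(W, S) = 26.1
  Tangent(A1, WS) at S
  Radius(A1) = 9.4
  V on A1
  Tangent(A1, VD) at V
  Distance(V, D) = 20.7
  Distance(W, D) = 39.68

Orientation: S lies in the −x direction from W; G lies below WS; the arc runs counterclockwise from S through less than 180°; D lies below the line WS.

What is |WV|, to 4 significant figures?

37.01

Checks: |WS| = 26.10 ✓; |GV| = 9.400 ✓; ∠(GV, VD) = 90.00° ✓; |VD| = 20.70 ✓; |WD| = 39.68 ✓.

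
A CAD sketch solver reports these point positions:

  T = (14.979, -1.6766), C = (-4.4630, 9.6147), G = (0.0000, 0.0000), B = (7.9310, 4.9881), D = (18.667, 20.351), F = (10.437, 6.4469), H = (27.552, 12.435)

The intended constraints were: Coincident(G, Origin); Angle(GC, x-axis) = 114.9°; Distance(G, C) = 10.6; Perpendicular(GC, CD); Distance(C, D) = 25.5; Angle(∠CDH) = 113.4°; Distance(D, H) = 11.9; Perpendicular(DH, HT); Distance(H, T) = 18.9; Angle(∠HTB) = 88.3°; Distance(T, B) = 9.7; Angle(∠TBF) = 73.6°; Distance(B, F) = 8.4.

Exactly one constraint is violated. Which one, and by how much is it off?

Distance(B, F) = 8.4 — off by 5.50.

G = (0.00, 0.00) ✓; GC at 114.9° ✓; |GC| = 10.60 ✓; ∠(GC, CD) = 90.00° ✓; |CD| = 25.50 ✓; ∠CDH = 113.4° ✓; |DH| = 11.90 ✓; ∠(DH, HT) = 90.00° ✓; |HT| = 18.90 ✓; ∠HTB = 88.30° ✓; |TB| = 9.700 ✓; ∠TBF = 73.60° ✓; |BF| = 2.900 ✗.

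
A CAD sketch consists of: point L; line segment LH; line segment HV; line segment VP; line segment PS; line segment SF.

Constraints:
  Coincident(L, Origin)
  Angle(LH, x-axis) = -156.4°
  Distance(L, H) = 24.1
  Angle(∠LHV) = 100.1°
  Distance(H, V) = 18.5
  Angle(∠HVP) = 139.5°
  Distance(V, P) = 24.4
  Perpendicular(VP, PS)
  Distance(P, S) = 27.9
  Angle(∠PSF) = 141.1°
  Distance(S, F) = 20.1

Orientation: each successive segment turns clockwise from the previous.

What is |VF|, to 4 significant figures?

45.11

L is at the origin; LH runs at -156.4° with length 24.1, so H = (-22.08, -9.648). ∠LHV = 100.1° gives HV at 123.7° from the x-axis; with |HV| = 18.5, V = (-32.35, 5.743). ∠HVP = 139.5° gives VP at 83.20° from the x-axis; with |VP| = 24.4, P = (-29.46, 29.97). VP ⟂ PS, so PS runs at -6.800°; with |PS| = 27.9, S = (-1.756, 26.67). ∠PSF = 141.1° gives SF at -45.70° from the x-axis; with |SF| = 20.1, F = (12.28, 12.28). Then |VF| = |F − V| = 45.11.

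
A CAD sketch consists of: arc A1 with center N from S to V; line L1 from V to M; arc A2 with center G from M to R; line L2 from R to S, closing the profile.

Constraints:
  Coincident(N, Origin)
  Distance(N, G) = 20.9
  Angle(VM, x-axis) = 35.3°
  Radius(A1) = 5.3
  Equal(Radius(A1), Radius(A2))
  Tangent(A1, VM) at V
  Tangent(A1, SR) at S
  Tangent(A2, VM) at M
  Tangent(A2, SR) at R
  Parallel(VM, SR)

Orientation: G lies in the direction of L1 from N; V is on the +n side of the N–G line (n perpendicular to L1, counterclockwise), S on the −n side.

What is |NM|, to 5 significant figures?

21.562

Tangency of A1 to both parallel lines with radius 5.3 puts V and S at N ± 5.3·n: V = (-3.0626, 4.3255), S = (3.0626, -4.3255). Equal radii place M and R the same way about G: M = G + 5.3·n = (13.995, 16.403), R = G − 5.3·n = (20.120, 7.7517). Then |NM| = |M − N| = 21.562.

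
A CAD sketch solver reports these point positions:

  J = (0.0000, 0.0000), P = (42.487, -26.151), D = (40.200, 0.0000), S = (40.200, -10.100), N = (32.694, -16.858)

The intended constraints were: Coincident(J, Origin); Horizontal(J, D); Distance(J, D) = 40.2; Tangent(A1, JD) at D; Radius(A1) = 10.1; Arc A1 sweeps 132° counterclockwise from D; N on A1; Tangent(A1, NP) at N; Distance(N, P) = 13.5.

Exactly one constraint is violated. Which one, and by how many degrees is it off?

Tangent(A1, NP) at N — off by 4.50°.

J = (0.00, 0.00) ✓; J.y = 0.00, D.y = 0.00 ✓; |JD| = 40.20 ✓; ∠(SD, DJ) = 90.00° ✓; |SD| = 10.10 ✓; bearing(S→N) − bearing(S→D) = 132.0° ✓; |SN| = 10.10 ✓; ∠(SN, NP) = 85.50° ✗; |NP| = 13.50 ✓.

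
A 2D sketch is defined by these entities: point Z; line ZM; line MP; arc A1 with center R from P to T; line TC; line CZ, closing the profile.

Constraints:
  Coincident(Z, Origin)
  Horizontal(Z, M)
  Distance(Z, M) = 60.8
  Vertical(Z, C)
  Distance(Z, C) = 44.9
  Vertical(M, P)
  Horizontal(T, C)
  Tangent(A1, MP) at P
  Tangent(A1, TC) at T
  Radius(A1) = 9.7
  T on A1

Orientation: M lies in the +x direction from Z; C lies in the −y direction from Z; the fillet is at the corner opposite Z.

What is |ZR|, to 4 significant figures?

62.05

Z is at the origin; ZM is horizontal with |ZM| = 60.8 and M on the +x side, so M = (60.80, 0.000). ZC is vertical with |ZC| = 44.9 and C on the −y side, so C = (0.000, -44.90). The virtual corner opposite Z is at (60.80, -44.90). Tangency of A1 to MP means the radius RP is perpendicular to MP and the tangent condition forces RT to be normal to TC, with radius 9.7, so the center R sits 9.7 in from both sides at R = (51.10, -35.20). Then |ZR| = |R − Z| = 62.05.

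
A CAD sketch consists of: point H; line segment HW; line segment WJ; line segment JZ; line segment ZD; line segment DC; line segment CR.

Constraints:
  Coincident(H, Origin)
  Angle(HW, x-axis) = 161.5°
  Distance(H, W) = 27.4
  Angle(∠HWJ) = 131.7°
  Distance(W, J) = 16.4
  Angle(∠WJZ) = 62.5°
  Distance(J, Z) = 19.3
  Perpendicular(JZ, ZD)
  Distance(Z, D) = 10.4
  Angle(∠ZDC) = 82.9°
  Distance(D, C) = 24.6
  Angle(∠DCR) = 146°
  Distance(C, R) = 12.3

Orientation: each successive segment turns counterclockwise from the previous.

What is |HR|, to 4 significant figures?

53.27

H is at the origin; HW runs at 161.5° with length 27.4, so W = (-25.98, 8.694). ∠HWJ = 131.7° gives WJ at -150.2° from the x-axis; with |WJ| = 16.4, J = (-40.22, 0.5438). ∠WJZ = 62.5° gives JZ at -32.70° from the x-axis; with |JZ| = 19.3, Z = (-23.97, -9.883). JZ is perpendicular to ZD, so ZD runs at 57.30°; with |ZD| = 10.4, D = (-18.36, -1.131). ∠ZDC = 82.9° gives DC at 154.4° from the x-axis; with |DC| = 24.6, C = (-40.54, 9.498). ∠DCR = 146.0° gives CR at -171.6° from the x-axis; with |CR| = 12.3, R = (-52.71, 7.701). Then |HR| = |R − H| = 53.27.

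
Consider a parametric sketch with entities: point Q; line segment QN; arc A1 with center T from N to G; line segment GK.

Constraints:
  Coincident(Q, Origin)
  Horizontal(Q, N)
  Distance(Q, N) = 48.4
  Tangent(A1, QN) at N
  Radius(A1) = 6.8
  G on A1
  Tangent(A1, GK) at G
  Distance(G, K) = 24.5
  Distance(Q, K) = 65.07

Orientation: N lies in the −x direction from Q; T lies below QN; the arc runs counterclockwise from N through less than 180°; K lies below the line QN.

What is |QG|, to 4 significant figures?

55.51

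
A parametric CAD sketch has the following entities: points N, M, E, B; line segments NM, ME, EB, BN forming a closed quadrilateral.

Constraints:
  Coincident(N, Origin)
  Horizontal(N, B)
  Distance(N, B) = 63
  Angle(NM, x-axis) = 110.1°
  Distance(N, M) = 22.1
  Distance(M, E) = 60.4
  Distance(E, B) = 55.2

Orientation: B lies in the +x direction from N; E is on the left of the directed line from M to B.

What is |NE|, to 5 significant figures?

68.137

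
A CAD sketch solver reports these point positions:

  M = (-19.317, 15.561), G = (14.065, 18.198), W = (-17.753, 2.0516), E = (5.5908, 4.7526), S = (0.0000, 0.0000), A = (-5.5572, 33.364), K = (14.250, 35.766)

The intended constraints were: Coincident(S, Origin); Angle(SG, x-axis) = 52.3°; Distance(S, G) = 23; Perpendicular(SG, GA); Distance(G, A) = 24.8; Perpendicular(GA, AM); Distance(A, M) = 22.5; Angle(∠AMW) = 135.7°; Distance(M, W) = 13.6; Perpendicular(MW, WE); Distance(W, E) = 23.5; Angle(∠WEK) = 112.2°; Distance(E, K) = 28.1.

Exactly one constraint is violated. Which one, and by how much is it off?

Distance(E, K) = 28.1 — off by 4.10.

S = (0.00, 0.00) ✓; SG at 52.30° ✓; |SG| = 23.00 ✓; ∠(SG, GA) = 90.00° ✓; |GA| = 24.80 ✓; ∠(GA, AM) = 90.00° ✓; |AM| = 22.50 ✓; ∠AMW = 135.7° ✓; |MW| = 13.60 ✓; ∠(MW, WE) = 90.00° ✓; |WE| = 23.50 ✓; ∠WEK = 112.2° ✓; |EK| = 32.20 ✗.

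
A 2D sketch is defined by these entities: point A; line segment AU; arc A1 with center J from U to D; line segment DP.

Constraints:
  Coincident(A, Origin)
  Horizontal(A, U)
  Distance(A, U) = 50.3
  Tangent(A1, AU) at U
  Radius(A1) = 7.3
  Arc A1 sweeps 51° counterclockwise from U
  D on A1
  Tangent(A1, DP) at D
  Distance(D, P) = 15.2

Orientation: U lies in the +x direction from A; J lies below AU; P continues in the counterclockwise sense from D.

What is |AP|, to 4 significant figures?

37.95

On A1, U sits at bearing 90° from J; a 51° counterclockwise sweep puts D at bearing 141°, so D = J + 7.3·(cos 141°, sin 141°) = (44.63, -2.706). A1 meets DP tangentially, so JD is at right angles to DP, so DP runs along (−sin 141°, cos 141°); with |DP| = 15.2, P = (35.06, -14.52). Then |AP| = |P − A| = 37.95.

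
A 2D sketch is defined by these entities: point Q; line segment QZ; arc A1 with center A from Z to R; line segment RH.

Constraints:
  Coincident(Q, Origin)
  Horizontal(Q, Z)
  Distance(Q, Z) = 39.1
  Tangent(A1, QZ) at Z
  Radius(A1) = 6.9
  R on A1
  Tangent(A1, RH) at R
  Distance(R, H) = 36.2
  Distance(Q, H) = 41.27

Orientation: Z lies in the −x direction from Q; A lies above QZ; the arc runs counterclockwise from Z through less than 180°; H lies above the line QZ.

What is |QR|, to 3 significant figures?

33.1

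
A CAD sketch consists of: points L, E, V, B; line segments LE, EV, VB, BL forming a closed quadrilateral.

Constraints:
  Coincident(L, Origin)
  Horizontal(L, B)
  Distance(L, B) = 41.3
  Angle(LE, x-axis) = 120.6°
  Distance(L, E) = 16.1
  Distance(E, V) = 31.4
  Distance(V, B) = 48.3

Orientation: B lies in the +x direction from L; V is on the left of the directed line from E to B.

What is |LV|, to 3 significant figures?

39.9

L is at the origin; L and B share the same y with |LB| = 41.3 and B in +x, so B = (41.3, 0). LE runs at 120.6° with |LE| = 16.1, so E = (-8.20, 13.9). V is determined by |EV| = 31.4 and |VB| = 48.3 together: it lies at the intersection of circle(E, 31.4) and circle(B, 48.3). With |EB| = 51.4, the foot of the radical line on EB is 12.6 from E and the perpendicular offset is √(31.4² − 12.6²) = 28.8. Taking the left-of-EB solution: V = (11.7, 38.2).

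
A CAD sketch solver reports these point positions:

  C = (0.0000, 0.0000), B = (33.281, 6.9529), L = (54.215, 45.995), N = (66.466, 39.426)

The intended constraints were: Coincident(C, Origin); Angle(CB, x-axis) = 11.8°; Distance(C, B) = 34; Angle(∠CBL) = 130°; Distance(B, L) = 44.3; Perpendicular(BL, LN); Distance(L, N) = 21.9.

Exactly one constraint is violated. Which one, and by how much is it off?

Distance(L, N) = 21.9 — off by 8.00.

C = (0.00, 0.00) ✓; CB at 11.80° ✓; |CB| = 34.00 ✓; ∠CBL = 130.0° ✓; |BL| = 44.30 ✓; ∠(BL, LN) = 90.00° ✓; |LN| = 13.90 ✗.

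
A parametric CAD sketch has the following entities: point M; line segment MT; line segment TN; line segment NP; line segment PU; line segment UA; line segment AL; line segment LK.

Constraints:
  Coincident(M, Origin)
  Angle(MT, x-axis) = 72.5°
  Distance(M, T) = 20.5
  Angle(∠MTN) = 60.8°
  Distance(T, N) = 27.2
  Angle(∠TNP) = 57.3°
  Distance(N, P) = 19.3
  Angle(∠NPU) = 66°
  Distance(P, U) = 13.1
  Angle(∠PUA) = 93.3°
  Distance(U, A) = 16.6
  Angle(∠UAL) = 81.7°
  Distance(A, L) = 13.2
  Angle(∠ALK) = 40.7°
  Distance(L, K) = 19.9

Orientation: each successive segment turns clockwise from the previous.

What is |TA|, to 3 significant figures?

23.4

M is at the origin; MT runs at 72.5° with length 20.5, so T = (6.16, 19.6). ∠MTN = 60.8° gives TN at -46.7° from the x-axis; with |TN| = 27.2, N = (24.8, -0.244). ∠TNP = 57.3° gives NP at -169° from the x-axis; with |NP| = 19.3, P = (5.85, -3.79). ∠NPU = 66.0° gives PU at 76.6° from the x-axis; with |PU| = 13.1, U = (8.88, 8.95). ∠PUA = 93.3° gives UA at -10.1° from the x-axis; with |UA| = 16.6, A = (25.2, 6.04). Then |TA| = |A − T| = 23.4.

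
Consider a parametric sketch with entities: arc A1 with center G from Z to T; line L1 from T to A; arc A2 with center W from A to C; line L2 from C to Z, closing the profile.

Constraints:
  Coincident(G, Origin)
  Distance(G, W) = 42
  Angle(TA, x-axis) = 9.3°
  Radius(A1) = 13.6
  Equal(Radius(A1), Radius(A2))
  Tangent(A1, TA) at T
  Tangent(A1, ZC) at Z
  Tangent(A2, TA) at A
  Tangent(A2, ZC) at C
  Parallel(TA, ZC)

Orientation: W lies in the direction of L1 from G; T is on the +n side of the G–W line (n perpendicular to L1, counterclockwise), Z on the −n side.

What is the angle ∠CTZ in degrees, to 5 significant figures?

57.072°

The slot axis is L1's direction at 9.3°, so u = (cos 9.3°, sin 9.3°) = (0.98686, 0.16160) and n = (−sin 9.3°, cos 9.3°) = (-0.16160, 0.98686). G is at the origin and W lies 42.0 along u from G, so W = 42.0·u = (41.448, 6.7874). Tangency of A1 to both parallel lines with radius 13.6 puts T and Z at G ± 13.6·n: T = (-2.1978, 13.421), Z = (2.1978, -13.421). Equal radii place A and C the same way about W: A = W + 13.6·n = (39.250, 20.209), C = W − 13.6·n = (43.646, -6.6339). Then cos ∠CTZ = TC·TZ / (|TC||TZ|), giving 57.072°.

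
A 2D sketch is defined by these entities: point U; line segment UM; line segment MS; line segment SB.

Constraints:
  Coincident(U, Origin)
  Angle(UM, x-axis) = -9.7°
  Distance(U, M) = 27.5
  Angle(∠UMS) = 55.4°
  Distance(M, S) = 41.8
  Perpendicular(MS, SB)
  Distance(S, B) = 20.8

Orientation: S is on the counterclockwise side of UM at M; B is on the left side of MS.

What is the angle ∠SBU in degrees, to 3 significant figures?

94.0°

∠UMS = 55.4°, so MS runs at -9.7° + (180° − 55.4°) = 115° from the x-axis; with |MS| = 41.8, S = M + 41.8·(cos 115°, sin 115°) = (9.51, 33.3). MS is perpendicular to SB; with |SB| = 20.8 on the left of MS, B = S + 20.8·(-0.907, -0.421) = (-9.36, 24.5). Then cos ∠SBU = BS·BU / (|BS||BU|), giving 94.0°.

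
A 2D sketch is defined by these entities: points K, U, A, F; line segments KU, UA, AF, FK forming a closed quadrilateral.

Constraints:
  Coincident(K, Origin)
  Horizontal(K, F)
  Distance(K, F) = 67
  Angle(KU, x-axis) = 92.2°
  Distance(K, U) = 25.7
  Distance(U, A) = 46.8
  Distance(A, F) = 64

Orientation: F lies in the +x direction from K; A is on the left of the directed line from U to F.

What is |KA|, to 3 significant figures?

65.7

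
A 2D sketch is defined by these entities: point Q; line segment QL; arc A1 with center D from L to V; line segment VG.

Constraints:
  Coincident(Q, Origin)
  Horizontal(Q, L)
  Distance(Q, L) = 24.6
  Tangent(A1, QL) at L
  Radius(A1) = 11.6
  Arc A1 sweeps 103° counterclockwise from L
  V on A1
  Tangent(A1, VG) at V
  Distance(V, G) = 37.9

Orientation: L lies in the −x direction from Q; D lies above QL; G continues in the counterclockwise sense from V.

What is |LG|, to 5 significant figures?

51.213

Q is at the origin; QL is horizontal with |QL| = 24.6 and L on the −x side, so L = (-24.600, 0.0000). The tangent condition forces DL to be normal to QL, so D = L + (0, 11.6) = (-24.600, 11.600). On A1, L sits at bearing -90° from D; a 103° counterclockwise sweep puts V at bearing 13°, so V = D + 11.6·(cos 13°, sin 13°) = (-13.297, 14.209). Since A1 is tangent to VG there, DV ⟂ VG, so VG runs along (−sin 13°, cos 13°); with |VG| = 37.9, G = (-21.823, 51.138). Then |LG| = |G − L| = 51.213.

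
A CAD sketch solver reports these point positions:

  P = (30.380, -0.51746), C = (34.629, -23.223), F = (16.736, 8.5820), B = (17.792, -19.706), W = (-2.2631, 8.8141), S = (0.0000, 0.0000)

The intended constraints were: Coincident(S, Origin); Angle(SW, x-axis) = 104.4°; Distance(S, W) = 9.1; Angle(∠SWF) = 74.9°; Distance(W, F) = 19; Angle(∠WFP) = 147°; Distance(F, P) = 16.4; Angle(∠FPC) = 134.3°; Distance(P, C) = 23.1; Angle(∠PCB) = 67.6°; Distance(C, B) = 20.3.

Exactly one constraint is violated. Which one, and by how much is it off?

Distance(C, B) = 20.3 — off by 3.10.

S = (0.00, 0.00) ✓; SW at 104.4° ✓; |SW| = 9.100 ✓; ∠SWF = 74.90° ✓; |WF| = 19.00 ✓; ∠WFP = 147.0° ✓; |FP| = 16.40 ✓; ∠FPC = 134.3° ✓; |PC| = 23.10 ✓; ∠PCB = 67.60° ✓; |CB| = 17.20 ✗.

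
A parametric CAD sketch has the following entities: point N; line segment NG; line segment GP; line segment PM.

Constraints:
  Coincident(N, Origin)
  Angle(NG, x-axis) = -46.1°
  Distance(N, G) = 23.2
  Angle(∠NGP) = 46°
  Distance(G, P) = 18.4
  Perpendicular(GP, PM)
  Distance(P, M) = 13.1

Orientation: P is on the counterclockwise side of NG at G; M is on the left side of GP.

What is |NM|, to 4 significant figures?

4.254

N is at the origin; NG runs at -46.1° with length 23.2, so G = 23.2·(cos -46.1°, sin -46.1°) = (16.09, -16.72). ∠NGP = 46.0°, so GP runs at -46.1° + (180° − 46.0°) = 87.90° from the x-axis; with |GP| = 18.4, P = G + 18.4·(cos 87.90°, sin 87.90°) = (16.76, 1.671). GP is perpendicular to PM; with |PM| = 13.1 on the left of GP, M = P + 13.1·(-0.9993, 0.03664) = (3.670, 2.151). Then |NM| = |M − N| = 4.254.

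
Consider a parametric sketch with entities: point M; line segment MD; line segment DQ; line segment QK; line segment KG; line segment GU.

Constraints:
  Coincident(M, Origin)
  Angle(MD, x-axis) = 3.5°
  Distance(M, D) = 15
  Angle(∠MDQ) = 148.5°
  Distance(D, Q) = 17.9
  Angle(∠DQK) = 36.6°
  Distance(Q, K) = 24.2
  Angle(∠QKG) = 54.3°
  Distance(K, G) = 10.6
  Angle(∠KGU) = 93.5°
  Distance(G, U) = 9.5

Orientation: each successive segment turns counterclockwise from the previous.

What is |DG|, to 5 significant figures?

4.1881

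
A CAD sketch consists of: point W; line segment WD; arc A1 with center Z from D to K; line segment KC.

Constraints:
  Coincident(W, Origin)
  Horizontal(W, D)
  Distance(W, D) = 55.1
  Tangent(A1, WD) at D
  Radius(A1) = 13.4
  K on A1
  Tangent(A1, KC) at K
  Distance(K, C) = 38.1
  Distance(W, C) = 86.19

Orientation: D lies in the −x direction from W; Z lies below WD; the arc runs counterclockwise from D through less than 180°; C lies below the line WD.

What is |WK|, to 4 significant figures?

69.74

W is at the origin; W and D share the same y with |WD| = 55.1 and D on the −x side, so D = (-55.10, 0.000). The tangent condition forces ZD to be normal to WD, so Z = D + (0, -13.4) = (-55.10, -13.40). Since ZK ⟂ KC (tangency), |ZC| = √(13.4² + 38.1²) = 40.39 regardless of where K sits on A1. So C lies on both circle(W, 86.19) and circle(Z, 40.39); the below-WD intersection is C = (-69.34, -51.19). K is the foot of the tangent from C: K = (-68.50, -13.10).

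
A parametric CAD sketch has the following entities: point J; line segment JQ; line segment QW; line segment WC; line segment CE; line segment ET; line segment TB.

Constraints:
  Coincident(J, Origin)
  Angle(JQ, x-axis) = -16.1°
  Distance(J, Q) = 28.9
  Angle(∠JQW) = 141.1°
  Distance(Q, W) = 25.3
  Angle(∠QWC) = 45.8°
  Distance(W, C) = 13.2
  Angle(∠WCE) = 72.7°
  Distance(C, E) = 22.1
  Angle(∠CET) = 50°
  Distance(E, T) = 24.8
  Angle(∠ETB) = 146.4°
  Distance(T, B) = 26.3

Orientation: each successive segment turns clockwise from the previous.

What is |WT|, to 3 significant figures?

6.77

∠WCE = 72.7° gives CE at 63.5° from the x-axis; with |CE| = 22.1, E = (39.1, -6.85). ∠CET = 50.0° gives ET at -66.5° from the x-axis; with |ET| = 24.8, T = (49.0, -29.6). Then |WT| = |T − W| = 6.77.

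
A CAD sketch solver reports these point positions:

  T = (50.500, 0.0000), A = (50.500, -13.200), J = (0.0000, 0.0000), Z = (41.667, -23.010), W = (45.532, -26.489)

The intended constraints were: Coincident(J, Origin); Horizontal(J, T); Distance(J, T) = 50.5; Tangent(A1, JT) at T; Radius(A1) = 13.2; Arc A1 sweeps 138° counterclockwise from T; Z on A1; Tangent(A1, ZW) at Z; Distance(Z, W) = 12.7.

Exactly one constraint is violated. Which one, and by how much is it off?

Distance(Z, W) = 12.7 — off by 7.50.

J = (0.00, 0.00) ✓; J.y = 0.00, T.y = 0.00 ✓; |JT| = 50.50 ✓; ∠(AT, TJ) = 90.00° ✓; |AT| = 13.20 ✓; bearing(A→Z) − bearing(A→T) = 138.0° ✓; |AZ| = 13.20 ✓; ∠(AZ, ZW) = 89.99° ✓; |ZW| = 5.200 ✗.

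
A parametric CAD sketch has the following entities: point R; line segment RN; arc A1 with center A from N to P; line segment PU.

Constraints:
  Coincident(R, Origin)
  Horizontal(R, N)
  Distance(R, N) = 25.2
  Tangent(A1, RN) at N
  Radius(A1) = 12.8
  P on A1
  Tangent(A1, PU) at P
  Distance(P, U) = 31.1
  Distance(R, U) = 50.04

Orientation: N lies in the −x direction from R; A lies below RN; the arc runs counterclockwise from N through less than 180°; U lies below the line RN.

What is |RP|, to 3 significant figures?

41.0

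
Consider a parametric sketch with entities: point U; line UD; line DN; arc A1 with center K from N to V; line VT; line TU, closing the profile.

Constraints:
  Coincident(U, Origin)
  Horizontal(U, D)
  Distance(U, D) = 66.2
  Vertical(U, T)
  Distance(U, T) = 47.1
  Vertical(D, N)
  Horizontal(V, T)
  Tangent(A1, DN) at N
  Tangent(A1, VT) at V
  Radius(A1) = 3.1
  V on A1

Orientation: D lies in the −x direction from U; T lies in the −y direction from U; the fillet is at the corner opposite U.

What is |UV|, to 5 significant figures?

78.740

The virtual corner opposite U is at (-66.200, -47.100). A1 meets DN tangentially, so KN is at right angles to DN and tangency of A1 to VT means the radius KV is perpendicular to VT, with radius 3.1, so the center K sits 3.1 in from both sides at K = (-63.100, -44.000). That places the tangent points at N = (-66.200, -44.000) on DN and V = (-63.100, -47.100) on VT. Then |UV| = |V − U| = 78.740.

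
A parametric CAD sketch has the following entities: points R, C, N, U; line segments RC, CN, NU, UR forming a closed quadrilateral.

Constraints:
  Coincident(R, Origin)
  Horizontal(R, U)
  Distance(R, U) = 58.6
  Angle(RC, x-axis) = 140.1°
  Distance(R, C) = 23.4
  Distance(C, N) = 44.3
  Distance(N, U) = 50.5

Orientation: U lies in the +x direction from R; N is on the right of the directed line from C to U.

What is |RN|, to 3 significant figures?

21.4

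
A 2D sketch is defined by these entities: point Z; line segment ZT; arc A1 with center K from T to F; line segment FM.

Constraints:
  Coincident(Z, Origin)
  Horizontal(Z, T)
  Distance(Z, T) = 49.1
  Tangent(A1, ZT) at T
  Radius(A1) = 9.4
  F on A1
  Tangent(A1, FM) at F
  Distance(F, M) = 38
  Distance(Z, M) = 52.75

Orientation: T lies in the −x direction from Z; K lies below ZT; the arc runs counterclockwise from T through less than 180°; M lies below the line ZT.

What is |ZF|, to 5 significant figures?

58.139

Z is at the origin; Z and T share the same y with |ZT| = 49.1 and T on the −x side, so T = (-49.100, 0.0000). The tangent condition forces KT to be normal to ZT, so K = T + (0, -9.4) = (-49.100, -9.4000). Since KF ⟂ FM (tangency), |KM| = √(9.4² + 38.0²) = 39.145 regardless of where F sits on A1. So M lies on both circle(Z, 52.75) and circle(K, 39.145); the below-ZT intersection is M = (-29.855, -43.488). F is the foot of the tangent from M: F = (-55.936, -15.852).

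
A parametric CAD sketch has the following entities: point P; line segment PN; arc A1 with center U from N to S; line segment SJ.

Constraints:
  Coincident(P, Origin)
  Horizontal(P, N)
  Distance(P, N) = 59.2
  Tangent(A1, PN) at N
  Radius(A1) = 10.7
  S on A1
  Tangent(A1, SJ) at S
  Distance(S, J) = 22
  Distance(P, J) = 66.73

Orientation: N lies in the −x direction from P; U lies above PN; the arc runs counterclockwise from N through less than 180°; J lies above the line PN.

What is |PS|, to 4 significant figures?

51.23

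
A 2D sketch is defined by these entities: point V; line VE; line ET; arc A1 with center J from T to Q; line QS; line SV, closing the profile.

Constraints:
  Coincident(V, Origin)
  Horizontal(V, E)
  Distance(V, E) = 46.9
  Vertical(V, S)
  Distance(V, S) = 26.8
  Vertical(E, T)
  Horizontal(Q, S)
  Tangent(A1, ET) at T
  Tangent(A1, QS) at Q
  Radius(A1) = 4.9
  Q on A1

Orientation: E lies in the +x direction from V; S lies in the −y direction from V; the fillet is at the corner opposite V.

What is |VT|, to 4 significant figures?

51.76

V is at the origin; VE is horizontal with |VE| = 46.9 and E on the +x side, so E = (46.90, 0.000). VS is vertical with |VS| = 26.8 and S on the −y side, so S = (0.000, -26.80). The virtual corner opposite V is at (46.90, -26.80). Tangency of A1 to ET means the radius JT is perpendicular to ET and the tangent condition forces JQ to be normal to QS, with radius 4.9, so the center J sits 4.9 in from both sides at J = (42.00, -21.90). That places the tangent points at T = (46.90, -21.90) on ET and Q = (42.00, -26.80) on QS. Then |VT| = |T − V| = 51.76.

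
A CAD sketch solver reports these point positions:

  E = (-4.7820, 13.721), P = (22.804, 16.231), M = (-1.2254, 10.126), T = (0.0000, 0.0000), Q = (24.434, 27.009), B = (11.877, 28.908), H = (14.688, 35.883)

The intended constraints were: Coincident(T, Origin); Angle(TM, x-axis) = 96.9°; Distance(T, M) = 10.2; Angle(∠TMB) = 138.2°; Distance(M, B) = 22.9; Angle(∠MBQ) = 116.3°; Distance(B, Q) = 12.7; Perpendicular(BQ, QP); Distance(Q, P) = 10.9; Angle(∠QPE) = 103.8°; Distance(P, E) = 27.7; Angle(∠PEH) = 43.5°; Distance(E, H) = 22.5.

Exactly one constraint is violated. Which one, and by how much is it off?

Distance(E, H) = 22.5 — off by 7.00.

T = (0.00, 0.00) ✓; TM at 96.90° ✓; |TM| = 10.20 ✓; ∠TMB = 138.2° ✓; |MB| = 22.90 ✓; ∠MBQ = 116.3° ✓; |BQ| = 12.70 ✓; ∠(BQ, QP) = 90.00° ✓; |QP| = 10.90 ✓; ∠QPE = 103.8° ✓; |PE| = 27.70 ✓; ∠PEH = 43.50° ✓; |EH| = 29.50 ✗.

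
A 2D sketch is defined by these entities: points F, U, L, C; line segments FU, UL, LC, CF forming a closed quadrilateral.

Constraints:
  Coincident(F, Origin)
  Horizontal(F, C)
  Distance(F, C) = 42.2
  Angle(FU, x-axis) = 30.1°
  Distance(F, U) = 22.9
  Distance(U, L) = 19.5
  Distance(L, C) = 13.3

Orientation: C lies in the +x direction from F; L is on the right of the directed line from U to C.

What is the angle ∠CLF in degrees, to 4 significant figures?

147.3°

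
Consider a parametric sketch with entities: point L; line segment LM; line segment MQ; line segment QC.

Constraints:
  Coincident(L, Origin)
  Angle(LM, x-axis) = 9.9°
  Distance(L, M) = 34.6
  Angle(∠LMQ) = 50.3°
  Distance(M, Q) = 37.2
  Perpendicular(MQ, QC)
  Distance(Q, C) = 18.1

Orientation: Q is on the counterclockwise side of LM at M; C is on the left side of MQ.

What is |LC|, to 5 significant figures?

17.337

L is at the origin; LM runs at 9.9° with length 34.6, so M = 34.6·(cos 9.9°, sin 9.9°) = (34.085, 5.9487). ∠LMQ = 50.3°, so MQ runs at 9.9° + (180° − 50.3°) = 139.60° from the x-axis; with |MQ| = 37.2, Q = M + 37.2·(cos 139.60°, sin 139.60°) = (5.7556, 30.059). MQ ⟂ QC; with |QC| = 18.1 on the left of MQ, C = Q + 18.1·(-0.64812, -0.76154) = (-5.9754, 16.275). Then |LC| = |C − L| = 17.337.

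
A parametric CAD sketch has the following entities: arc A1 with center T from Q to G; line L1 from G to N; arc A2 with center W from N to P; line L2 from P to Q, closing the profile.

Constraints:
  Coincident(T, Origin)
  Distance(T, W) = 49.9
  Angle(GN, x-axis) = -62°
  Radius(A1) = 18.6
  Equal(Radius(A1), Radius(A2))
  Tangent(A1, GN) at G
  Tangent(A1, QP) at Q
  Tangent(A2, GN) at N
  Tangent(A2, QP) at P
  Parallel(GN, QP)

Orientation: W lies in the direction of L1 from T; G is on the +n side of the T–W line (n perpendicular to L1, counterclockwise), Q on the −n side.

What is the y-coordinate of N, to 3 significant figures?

-35.3

The slot axis is L1's direction at -62.0°, so u = (cos -62.0°, sin -62.0°) = (0.469, -0.883) and n = (−sin -62.0°, cos -62.0°) = (0.883, 0.469). T is at the origin and W lies 49.9 along u from T, so W = 49.9·u = (23.4, -44.1). Tangency of A1 to both parallel lines with radius 18.6 puts G and Q at T ± 18.6·n: G = (16.4, 8.73), Q = (-16.4, -8.73). Equal radii place N and P the same way about W: N = W + 18.6·n = (39.8, -35.3), P = W − 18.6·n = (7.00, -52.8). So N.y = -35.3.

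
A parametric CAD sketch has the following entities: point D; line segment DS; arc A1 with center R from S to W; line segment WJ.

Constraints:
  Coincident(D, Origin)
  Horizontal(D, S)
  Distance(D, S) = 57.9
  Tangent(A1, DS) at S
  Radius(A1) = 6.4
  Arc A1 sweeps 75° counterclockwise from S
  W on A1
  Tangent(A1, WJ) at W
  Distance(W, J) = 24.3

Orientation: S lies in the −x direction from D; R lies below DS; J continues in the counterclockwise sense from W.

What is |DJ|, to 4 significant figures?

75.82

On A1, S sits at bearing 90° from R; a 75° counterclockwise sweep puts W at bearing 165°, so W = R + 6.4·(cos 165°, sin 165°) = (-64.08, -4.744). Tangency of A1 to WJ means the radius RW is perpendicular to WJ, so WJ runs along (−sin 165°, cos 165°); with |WJ| = 24.3, J = (-70.37, -28.22). Then |DJ| = |J − D| = 75.82.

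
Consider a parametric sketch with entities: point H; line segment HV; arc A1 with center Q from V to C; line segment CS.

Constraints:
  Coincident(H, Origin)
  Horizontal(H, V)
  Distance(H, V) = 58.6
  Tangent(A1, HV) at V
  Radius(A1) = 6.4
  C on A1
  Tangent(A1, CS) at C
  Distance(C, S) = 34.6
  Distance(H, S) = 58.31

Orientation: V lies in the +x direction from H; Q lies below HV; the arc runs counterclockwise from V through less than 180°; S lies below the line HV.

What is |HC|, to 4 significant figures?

52.62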